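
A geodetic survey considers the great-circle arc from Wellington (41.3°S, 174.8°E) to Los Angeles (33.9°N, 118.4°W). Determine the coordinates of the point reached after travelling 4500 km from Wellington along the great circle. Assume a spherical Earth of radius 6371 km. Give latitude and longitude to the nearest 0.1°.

Write both endpoints as unit vectors p₁, p₂ with components (cos φ cos λ, cos φ sin λ, sin φ).
The central angle between the endpoints is δ = arccos(p₁·p₂) ≈ 1.694 rad (97.0°). The total great-circle distance is δ·R ≈ 1.694 × 6371 ≈ 10790 km, so the target fraction is f = 4500/10790 ≈ 0.417.
Interpolate at f ≈ 0.417 with slerp weights a = sin((1−f)δ)/sin δ ≈ 0.841, b = sin(fδ)/sin δ ≈ 0.654.
p = a·p₁ + b·p₂ ≈ (-0.887, -0.420, -0.190); φ = arcsin(p_z) ≈ -10.97°, λ = atan2(p_y, p_x) ≈ -154.66°.

≈ (11.0°S, 154.7°W)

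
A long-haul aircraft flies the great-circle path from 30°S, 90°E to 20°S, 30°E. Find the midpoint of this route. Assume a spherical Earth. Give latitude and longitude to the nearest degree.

≈ 28°S, 59°E

From cos δ = sin φ₁ sin φ₂ + cos φ₁ cos φ₂ cos Δλ, the central angle is δ ≈ 0.955 rad (54.7°).
Interpolate at f = 1/2 with slerp weights a = sin((1−f)δ)/sin δ ≈ 0.563, b = sin(fδ)/sin δ ≈ 0.563.
p = a·p₁ + b·p₂ ≈ (0.458, 0.752, -0.474); φ = arcsin(p_z) ≈ -28.29°, λ = atan2(p_y, p_x) ≈ 58.65°.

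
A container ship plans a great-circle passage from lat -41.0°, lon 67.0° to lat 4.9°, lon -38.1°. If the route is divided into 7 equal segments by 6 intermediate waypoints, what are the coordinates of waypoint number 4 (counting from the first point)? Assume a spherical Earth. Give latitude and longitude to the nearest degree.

≈ lat -24°, lon -3°

Write both endpoints as unit vectors p₁, p₂ with components (cos φ cos λ, cos φ sin λ, sin φ).
The central angle between the endpoints is δ = arccos(p₁·p₂) ≈ 1.825 rad (104.6°).
Interpolate at f = 4/7 with slerp weights a = sin((1−f)δ)/sin δ ≈ 0.728, b = sin(fδ)/sin δ ≈ 0.893.
p = a·p₁ + b·p₂ ≈ (0.915, -0.043, -0.402); φ = arcsin(p_z) ≈ -23.68°, λ = atan2(p_y, p_x) ≈ -2.68°.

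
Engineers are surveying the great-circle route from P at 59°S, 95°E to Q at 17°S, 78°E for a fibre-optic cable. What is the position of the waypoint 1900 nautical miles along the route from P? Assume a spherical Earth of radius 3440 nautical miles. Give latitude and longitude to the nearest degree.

From cos δ = sin φ₁ sin φ₂ + cos φ₁ cos φ₂ cos Δλ, the central angle is δ ≈ 0.765 rad (43.8°). The total great-circle distance is δ·R ≈ 0.765 × 3440 ≈ 2630 nmi, so the target fraction is f = 1900/2630 ≈ 0.722.
Interpolate at f ≈ 0.722 with slerp weights a = sin((1−f)δ)/sin δ ≈ 0.304, b = sin(fδ)/sin δ ≈ 0.758.
p = a·p₁ + b·p₂ ≈ (0.137, 0.865, -0.483); φ = arcsin(p_z) ≈ -28.85°, λ = atan2(p_y, p_x) ≈ 81.00°.

≈ 29°S, 81°E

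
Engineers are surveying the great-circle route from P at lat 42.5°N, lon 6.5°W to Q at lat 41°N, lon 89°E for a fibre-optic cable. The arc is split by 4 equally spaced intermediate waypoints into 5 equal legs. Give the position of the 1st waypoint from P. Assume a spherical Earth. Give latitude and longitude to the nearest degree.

From cos δ = sin φ₁ sin φ₂ + cos φ₁ cos φ₂ cos Δλ, the central angle is δ ≈ 1.170 rad (67.1°).
Interpolate at f = 1/5 with slerp weights a = sin((1−f)δ)/sin δ ≈ 0.875, b = sin(fδ)/sin δ ≈ 0.252.
p = a·p₁ + b·p₂ ≈ (0.644, 0.117, 0.756); φ = arcsin(p_z) ≈ 49.12°, λ = atan2(p_y, p_x) ≈ 10.30°.

≈ lat 49°N, lon 10°E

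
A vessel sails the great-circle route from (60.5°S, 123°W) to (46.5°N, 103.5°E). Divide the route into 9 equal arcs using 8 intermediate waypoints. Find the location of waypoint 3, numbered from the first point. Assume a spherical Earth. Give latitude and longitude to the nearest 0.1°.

≈ (37.0°S, 164.8°E)

From cos δ = sin φ₁ sin φ₂ + cos φ₁ cos φ₂ cos Δλ, the central angle is δ ≈ 2.615 rad (149.8°).
Interpolate at f = 3/9 with slerp weights a = sin((1−f)δ)/sin δ ≈ 1.961, b = sin(fδ)/sin δ ≈ 1.524.
p = a·p₁ + b·p₂ ≈ (-0.771, 0.210, -0.601); φ = arcsin(p_z) ≈ -36.98°, λ = atan2(p_y, p_x) ≈ 164.76°.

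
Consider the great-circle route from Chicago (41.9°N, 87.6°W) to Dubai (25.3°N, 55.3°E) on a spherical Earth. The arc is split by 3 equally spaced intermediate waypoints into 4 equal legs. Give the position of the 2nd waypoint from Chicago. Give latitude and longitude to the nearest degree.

≈ 64°N, 0°E

Convert each endpoint to a unit vector on the sphere (x = cos φ cos λ, y = cos φ sin λ, z = sin φ).
The central angle between the endpoints is δ = arccos(p₁·p₂) ≈ 1.825 rad (104.6°).
Interpolate at f = 2/4 with slerp weights a = sin((1−f)δ)/sin δ ≈ 0.817, b = sin(fδ)/sin δ ≈ 0.817.
p = a·p₁ + b·p₂ ≈ (0.446, -0.000, 0.895); φ = arcsin(p_z) ≈ 63.51°, λ = atan2(p_y, p_x) ≈ -0.04°.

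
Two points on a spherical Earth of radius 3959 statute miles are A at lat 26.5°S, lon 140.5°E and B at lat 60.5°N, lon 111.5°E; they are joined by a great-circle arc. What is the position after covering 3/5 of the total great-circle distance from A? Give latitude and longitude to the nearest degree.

≈ lat 26°N, lon 128°E

Convert each endpoint to a unit vector on the sphere (x = cos φ cos λ, y = cos φ sin λ, z = sin φ).
The central angle between the endpoints is δ = arccos(p₁·p₂) ≈ 1.574 rad (90.2°).
Interpolate at f = 3/5 with slerp weights a = sin((1−f)δ)/sin δ ≈ 0.589, b = sin(fδ)/sin δ ≈ 0.810.
p = a·p₁ + b·p₂ ≈ (-0.553, 0.706, 0.442); φ = arcsin(p_z) ≈ 26.25°, λ = atan2(p_y, p_x) ≈ 128.05°.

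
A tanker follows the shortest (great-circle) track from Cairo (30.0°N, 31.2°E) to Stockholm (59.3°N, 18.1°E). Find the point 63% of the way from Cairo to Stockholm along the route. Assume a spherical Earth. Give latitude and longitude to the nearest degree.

≈ 49°N, 25°E

The haversine formula gives a central angle δ ≈ 0.534 rad (30.6°) between the endpoints.
Interpolate at f = 0.63 with slerp weights a = sin((1−f)δ)/sin δ ≈ 0.386, b = sin(fδ)/sin δ ≈ 0.649.
p = a·p₁ + b·p₂ ≈ (0.600, 0.276, 0.751); φ = arcsin(p_z) ≈ 48.64°, λ = atan2(p_y, p_x) ≈ 24.68°.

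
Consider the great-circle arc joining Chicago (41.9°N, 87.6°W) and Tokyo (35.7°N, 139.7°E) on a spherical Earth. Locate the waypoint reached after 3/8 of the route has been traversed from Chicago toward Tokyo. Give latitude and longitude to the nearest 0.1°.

≈ (62.6°N, 134.4°W)

Write both endpoints as unit vectors p₁, p₂ with components (cos φ cos λ, cos φ sin λ, sin φ).
The central angle between the endpoints is δ = arccos(p₁·p₂) ≈ 1.591 rad (91.2°).
Interpolate at f = 3/8 with slerp weights a = sin((1−f)δ)/sin δ ≈ 0.839, b = sin(fδ)/sin δ ≈ 0.562.
p = a·p₁ + b·p₂ ≈ (-0.322, -0.328, 0.888); φ = arcsin(p_z) ≈ 62.62°, λ = atan2(p_y, p_x) ≈ -134.42°.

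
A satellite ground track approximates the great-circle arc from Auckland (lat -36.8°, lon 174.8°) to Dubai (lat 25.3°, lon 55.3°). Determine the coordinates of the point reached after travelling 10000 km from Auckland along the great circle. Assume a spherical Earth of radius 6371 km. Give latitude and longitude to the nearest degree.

The haversine formula gives a central angle δ ≈ 2.230 rad (127.8°) between the endpoints. The total great-circle distance is δ·R ≈ 2.230 × 6371 ≈ 14207 km, so the target fraction is f = 10000/14207 ≈ 0.704.
Interpolate at f ≈ 0.704 with slerp weights a = sin((1−f)δ)/sin δ ≈ 0.776, b = sin(fδ)/sin δ ≈ 1.265.
p = a·p₁ + b·p₂ ≈ (0.032, 0.997, 0.076); φ = arcsin(p_z) ≈ 4.35°, λ = atan2(p_y, p_x) ≈ 88.14°.

≈ lat 4°, lon 88°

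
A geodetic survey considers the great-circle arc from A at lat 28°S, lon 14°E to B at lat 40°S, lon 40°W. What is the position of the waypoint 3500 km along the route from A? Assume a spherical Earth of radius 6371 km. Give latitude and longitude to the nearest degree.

≈ lat 39°S, lon 22°W

Write both endpoints as unit vectors p₁, p₂ with components (cos φ cos λ, cos φ sin λ, sin φ).
The central angle between the endpoints is δ = arccos(p₁·p₂) ≈ 0.796 rad (45.6°). The total great-circle distance is δ·R ≈ 0.796 × 6371 ≈ 5073 km, so the target fraction is f = 3500/5073 ≈ 0.690.
Interpolate at f ≈ 0.690 with slerp weights a = sin((1−f)δ)/sin δ ≈ 0.342, b = sin(fδ)/sin δ ≈ 0.730.
p = a·p₁ + b·p₂ ≈ (0.722, -0.287, -0.630); φ = arcsin(p_z) ≈ -39.06°, λ = atan2(p_y, p_x) ≈ -21.66°.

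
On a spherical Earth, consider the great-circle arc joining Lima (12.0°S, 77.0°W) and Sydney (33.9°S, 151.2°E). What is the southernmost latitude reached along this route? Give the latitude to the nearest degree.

≈ 48°S

The great circle lies in the plane with unit normal n̂ = (p₁ × p₂)/|p₁ × p₂|.
Here n̂_z ≈ -0.669; the vertex latitude is φ_max = arccos|n̂_z| ≈ 48.0°.
Check via Clairaut: cos φ_max = |cos φ₁| · sin C = cos(12.0°)·sin(136.9°) ≈ 0.669, again giving ≈ 48.0°.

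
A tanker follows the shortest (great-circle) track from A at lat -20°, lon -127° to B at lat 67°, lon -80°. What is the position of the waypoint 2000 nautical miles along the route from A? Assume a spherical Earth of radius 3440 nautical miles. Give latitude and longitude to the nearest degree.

The haversine formula gives a central angle δ ≈ 1.635 rad (93.7°) between the endpoints. The total great-circle distance is δ·R ≈ 1.635 × 3440 ≈ 5625 nmi, so the target fraction is f = 2000/5625 ≈ 0.356.
Interpolate at f ≈ 0.356 with slerp weights a = sin((1−f)δ)/sin δ ≈ 0.871, b = sin(fδ)/sin δ ≈ 0.550.
p = a·p₁ + b·p₂ ≈ (-0.455, -0.866, 0.209); φ = arcsin(p_z) ≈ 12.04°, λ = atan2(p_y, p_x) ≈ -117.75°.

≈ lat 12°, lon -118°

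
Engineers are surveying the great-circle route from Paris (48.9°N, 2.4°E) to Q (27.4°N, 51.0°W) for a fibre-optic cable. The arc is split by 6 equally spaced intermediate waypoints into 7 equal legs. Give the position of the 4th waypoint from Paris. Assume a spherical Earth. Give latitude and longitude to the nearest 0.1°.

Write both endpoints as unit vectors p₁, p₂ with components (cos φ cos λ, cos φ sin λ, sin φ).
The central angle between the endpoints is δ = arccos(p₁·p₂) ≈ 0.803 rad (46.0°).
Interpolate at f = 4/7 with slerp weights a = sin((1−f)δ)/sin δ ≈ 0.469, b = sin(fδ)/sin δ ≈ 0.616.
p = a·p₁ + b·p₂ ≈ (0.652, -0.412, 0.637); φ = arcsin(p_z) ≈ 39.54°, λ = atan2(p_y, p_x) ≈ -32.28°.

≈ (39.5°N, 32.3°W)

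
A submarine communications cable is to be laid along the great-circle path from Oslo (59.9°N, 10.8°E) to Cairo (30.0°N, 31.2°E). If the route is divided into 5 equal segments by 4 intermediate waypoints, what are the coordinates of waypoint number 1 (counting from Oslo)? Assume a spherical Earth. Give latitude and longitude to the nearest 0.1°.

≈ 54.3°N, 17.1°E

From cos δ = sin φ₁ sin φ₂ + cos φ₁ cos φ₂ cos Δλ, the central angle is δ ≈ 0.574 rad (32.9°).
Interpolate at f = 1/5 with slerp weights a = sin((1−f)δ)/sin δ ≈ 0.816, b = sin(fδ)/sin δ ≈ 0.211.
p = a·p₁ + b·p₂ ≈ (0.558, 0.171, 0.812); φ = arcsin(p_z) ≈ 54.26°, λ = atan2(p_y, p_x) ≈ 17.06°.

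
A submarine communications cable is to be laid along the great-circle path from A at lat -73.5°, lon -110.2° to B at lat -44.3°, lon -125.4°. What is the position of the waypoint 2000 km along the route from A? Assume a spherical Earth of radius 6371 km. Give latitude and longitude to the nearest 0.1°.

Write both endpoints as unit vectors p₁, p₂ with components (cos φ cos λ, cos φ sin λ, sin φ).
The central angle between the endpoints is δ = arccos(p₁·p₂) ≈ 0.524 rad (30.0°). The total great-circle distance is δ·R ≈ 0.524 × 6371 ≈ 3339 km, so the target fraction is f = 2000/3339 ≈ 0.599.
Interpolate at f ≈ 0.599 with slerp weights a = sin((1−f)δ)/sin δ ≈ 0.417, b = sin(fδ)/sin δ ≈ 0.617.
p = a·p₁ + b·p₂ ≈ (-0.297, -0.471, -0.831); φ = arcsin(p_z) ≈ -56.17°, λ = atan2(p_y, p_x) ≈ -122.20°.

≈ lat -56.2°, lon -122.2°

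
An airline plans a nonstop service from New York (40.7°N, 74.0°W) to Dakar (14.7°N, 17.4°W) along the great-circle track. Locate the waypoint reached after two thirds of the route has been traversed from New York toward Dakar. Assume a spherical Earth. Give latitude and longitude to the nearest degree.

≈ (26°N, 33°W)

The haversine formula gives a central angle δ ≈ 0.965 rad (55.3°) between the endpoints.
Interpolate at f = 2/3 with slerp weights a = sin((1−f)δ)/sin δ ≈ 0.385, b = sin(fδ)/sin δ ≈ 0.730.
p = a·p₁ + b·p₂ ≈ (0.754, -0.491, 0.436); φ = arcsin(p_z) ≈ 25.85°, λ = atan2(p_y, p_x) ≈ -33.09°.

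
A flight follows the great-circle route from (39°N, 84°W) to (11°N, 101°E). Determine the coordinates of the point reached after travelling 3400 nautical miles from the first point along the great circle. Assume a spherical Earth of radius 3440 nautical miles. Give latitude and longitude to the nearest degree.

Convert each endpoint to a unit vector on the sphere (x = cos φ cos λ, y = cos φ sin λ, z = sin φ).
The central angle between the endpoints is δ = arccos(p₁·p₂) ≈ 2.265 rad (129.8°). The total great-circle distance is δ·R ≈ 2.265 × 3440 ≈ 7792 nmi, so the target fraction is f = 3400/7792 ≈ 0.436.
Interpolate at f ≈ 0.436 with slerp weights a = sin((1−f)δ)/sin δ ≈ 1.245, b = sin(fδ)/sin δ ≈ 1.087.
p = a·p₁ + b·p₂ ≈ (-0.102, 0.085, 0.991); φ = arcsin(p_z) ≈ 82.37°, λ = atan2(p_y, p_x) ≈ 140.43°.

≈ (82°N, 140°E)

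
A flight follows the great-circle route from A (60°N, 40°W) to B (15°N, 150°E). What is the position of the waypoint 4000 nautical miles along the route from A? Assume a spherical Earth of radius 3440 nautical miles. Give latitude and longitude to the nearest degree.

≈ (53°N, 155°E)

Write both endpoints as unit vectors p₁, p₂ with components (cos φ cos λ, cos φ sin λ, sin φ).
The central angle between the endpoints is δ = arccos(p₁·p₂) ≈ 1.825 rad (104.6°). The total great-circle distance is δ·R ≈ 1.825 × 3440 ≈ 6278 nmi, so the target fraction is f = 4000/6278 ≈ 0.637.
Interpolate at f ≈ 0.637 with slerp weights a = sin((1−f)δ)/sin δ ≈ 0.635, b = sin(fδ)/sin δ ≈ 0.948.
p = a·p₁ + b·p₂ ≈ (-0.550, 0.254, 0.796); φ = arcsin(p_z) ≈ 52.72°, λ = atan2(p_y, p_x) ≈ 155.22°.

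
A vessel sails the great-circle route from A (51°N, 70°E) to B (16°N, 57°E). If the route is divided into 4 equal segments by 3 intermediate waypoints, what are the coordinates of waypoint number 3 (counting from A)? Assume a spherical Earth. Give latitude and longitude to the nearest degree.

≈ (25°N, 59°E)

Convert each endpoint to a unit vector on the sphere (x = cos φ cos λ, y = cos φ sin λ, z = sin φ).
The central angle between the endpoints is δ = arccos(p₁·p₂) ≈ 0.637 rad (36.5°).
Interpolate at f = 3/4 with slerp weights a = sin((1−f)δ)/sin δ ≈ 0.267, b = sin(fδ)/sin δ ≈ 0.773.
p = a·p₁ + b·p₂ ≈ (0.462, 0.781, 0.420); φ = arcsin(p_z) ≈ 24.85°, λ = atan2(p_y, p_x) ≈ 59.38°.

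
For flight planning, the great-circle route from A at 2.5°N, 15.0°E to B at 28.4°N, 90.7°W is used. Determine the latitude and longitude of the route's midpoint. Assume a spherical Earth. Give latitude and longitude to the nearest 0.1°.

≈ 24.5°N, 33.1°W

Write both endpoints as unit vectors p₁, p₂ with components (cos φ cos λ, cos φ sin λ, sin φ).
The central angle between the endpoints is δ = arccos(p₁·p₂) ≈ 1.790 rad (102.5°).
Interpolate at f = 1/2 with slerp weights a = sin((1−f)δ)/sin δ ≈ 0.799, b = sin(fδ)/sin δ ≈ 0.799.
p = a·p₁ + b·p₂ ≈ (0.763, -0.496, 0.415); φ = arcsin(p_z) ≈ 24.52°, λ = atan2(p_y, p_x) ≈ -33.06°.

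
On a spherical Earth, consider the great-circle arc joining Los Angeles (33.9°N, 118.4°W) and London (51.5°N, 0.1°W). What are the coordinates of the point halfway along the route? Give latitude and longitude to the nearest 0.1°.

≈ 60.3°N, 72.7°W

Write both endpoints as unit vectors p₁, p₂ with components (cos φ cos λ, cos φ sin λ, sin φ).
The central angle between the endpoints is δ = arccos(p₁·p₂) ≈ 1.378 rad (79.0°).
Interpolate at f = 1/2 with slerp weights a = sin((1−f)δ)/sin δ ≈ 0.648, b = sin(fδ)/sin δ ≈ 0.648.
p = a·p₁ + b·p₂ ≈ (0.148, -0.474, 0.868); φ = arcsin(p_z) ≈ 60.26°, λ = atan2(p_y, p_x) ≈ -72.70°.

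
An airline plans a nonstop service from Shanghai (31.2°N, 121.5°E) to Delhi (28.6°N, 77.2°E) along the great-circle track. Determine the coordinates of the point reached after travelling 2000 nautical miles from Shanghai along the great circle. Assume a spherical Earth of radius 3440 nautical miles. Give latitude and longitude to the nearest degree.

≈ 30°N, 83°E

The haversine formula gives a central angle δ ≈ 0.667 rad (38.2°) between the endpoints. The total great-circle distance is δ·R ≈ 0.667 × 3440 ≈ 2296 nmi, so the target fraction is f = 2000/2296 ≈ 0.871.
Interpolate at f ≈ 0.871 with slerp weights a = sin((1−f)δ)/sin δ ≈ 0.139, b = sin(fδ)/sin δ ≈ 0.887.
p = a·p₁ + b·p₂ ≈ (0.111, 0.861, 0.497); φ = arcsin(p_z) ≈ 29.78°, λ = atan2(p_y, p_x) ≈ 82.68°.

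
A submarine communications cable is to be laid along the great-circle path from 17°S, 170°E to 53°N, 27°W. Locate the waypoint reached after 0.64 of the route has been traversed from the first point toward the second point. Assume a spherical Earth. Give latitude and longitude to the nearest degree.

Convert each endpoint to a unit vector on the sphere (x = cos φ cos λ, y = cos φ sin λ, z = sin φ).
The central angle between the endpoints is δ = arccos(p₁·p₂) ≈ 2.472 rad (141.6°).
Interpolate at f = 0.64 with slerp weights a = sin((1−f)δ)/sin δ ≈ 1.251, b = sin(fδ)/sin δ ≈ 1.610.
p = a·p₁ + b·p₂ ≈ (-0.315, -0.232, 0.920); φ = arcsin(p_z) ≈ 66.97°, λ = atan2(p_y, p_x) ≈ -143.59°.

≈ 67°N, 144°W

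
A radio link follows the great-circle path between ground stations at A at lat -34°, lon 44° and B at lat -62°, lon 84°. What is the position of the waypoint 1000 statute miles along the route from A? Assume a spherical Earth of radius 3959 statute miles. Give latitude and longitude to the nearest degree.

Write both endpoints as unit vectors p₁, p₂ with components (cos φ cos λ, cos φ sin λ, sin φ).
The central angle between the endpoints is δ = arccos(p₁·p₂) ≈ 0.657 rad (37.6°). The total great-circle distance is δ·R ≈ 0.657 × 3959 ≈ 2601 mi, so the target fraction is f = 1000/2601 ≈ 0.385.
Interpolate at f ≈ 0.385 with slerp weights a = sin((1−f)δ)/sin δ ≈ 0.644, b = sin(fδ)/sin δ ≈ 0.409.
p = a·p₁ + b·p₂ ≈ (0.404, 0.562, -0.722); φ = arcsin(p_z) ≈ -46.18°, λ = atan2(p_y, p_x) ≈ 54.28°.

≈ lat -46°, lon 54°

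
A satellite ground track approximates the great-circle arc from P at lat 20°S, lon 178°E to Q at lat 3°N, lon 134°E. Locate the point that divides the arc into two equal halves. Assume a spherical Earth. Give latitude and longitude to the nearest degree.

The haversine formula gives a central angle δ ≈ 0.854 rad (48.9°) between the endpoints.
Interpolate at f = 1/2 with slerp weights a = sin((1−f)δ)/sin δ ≈ 0.549, b = sin(fδ)/sin δ ≈ 0.549.
p = a·p₁ + b·p₂ ≈ (-0.897, 0.413, -0.159); φ = arcsin(p_z) ≈ -9.16°, λ = atan2(p_y, p_x) ≈ 155.30°.

≈ lat 9°S, lon 155°E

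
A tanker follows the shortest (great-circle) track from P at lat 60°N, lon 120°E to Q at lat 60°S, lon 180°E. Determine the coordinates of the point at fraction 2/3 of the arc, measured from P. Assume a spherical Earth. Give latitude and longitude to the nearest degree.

≈ lat 21°S, lon 156°E

Write both endpoints as unit vectors p₁, p₂ with components (cos φ cos λ, cos φ sin λ, sin φ).
The central angle between the endpoints is δ = arccos(p₁·p₂) ≈ 2.246 rad (128.7°).
Interpolate at f = 2/3 with slerp weights a = sin((1−f)δ)/sin δ ≈ 0.872, b = sin(fδ)/sin δ ≈ 1.278.
p = a·p₁ + b·p₂ ≈ (-0.857, 0.378, -0.351); φ = arcsin(p_z) ≈ -20.57°, λ = atan2(p_y, p_x) ≈ 156.22°.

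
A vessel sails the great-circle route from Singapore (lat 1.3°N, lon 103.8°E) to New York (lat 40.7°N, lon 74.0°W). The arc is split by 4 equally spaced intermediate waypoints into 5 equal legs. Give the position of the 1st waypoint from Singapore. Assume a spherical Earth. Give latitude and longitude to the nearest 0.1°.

≈ lat 28.9°N, lon 102.5°E

The haversine formula gives a central angle δ ≈ 2.408 rad (138.0°) between the endpoints.
Interpolate at f = 1/5 with slerp weights a = sin((1−f)δ)/sin δ ≈ 1.400, b = sin(fδ)/sin δ ≈ 0.692.
p = a·p₁ + b·p₂ ≈ (-0.189, 0.855, 0.483); φ = arcsin(p_z) ≈ 28.86°, λ = atan2(p_y, p_x) ≈ 102.48°.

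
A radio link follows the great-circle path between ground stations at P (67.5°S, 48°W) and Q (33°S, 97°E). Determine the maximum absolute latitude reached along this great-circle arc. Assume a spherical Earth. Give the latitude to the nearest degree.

≈ 79°S

The great circle lies in the plane with unit normal n̂ = (p₁ × p₂)/|p₁ × p₂|.
Here n̂_z ≈ +0.190; the vertex latitude is φ_max = arccos|n̂_z| ≈ 79.1°.
Check via Clairaut: cos φ_max = |cos φ₁| · sin C = cos(67.5°)·sin(150.3°) ≈ 0.190, again giving ≈ 79.1°.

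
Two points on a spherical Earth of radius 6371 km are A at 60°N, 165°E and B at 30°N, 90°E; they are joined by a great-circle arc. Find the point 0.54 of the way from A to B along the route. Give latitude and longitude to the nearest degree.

Convert each endpoint to a unit vector on the sphere (x = cos φ cos λ, y = cos φ sin λ, z = sin φ).
The central angle between the endpoints is δ = arccos(p₁·p₂) ≈ 0.994 rad (57.0°).
Interpolate at f = 0.54 with slerp weights a = sin((1−f)δ)/sin δ ≈ 0.527, b = sin(fδ)/sin δ ≈ 0.610.
p = a·p₁ + b·p₂ ≈ (-0.254, 0.597, 0.761); φ = arcsin(p_z) ≈ 49.57°, λ = atan2(p_y, p_x) ≈ 113.10°.

≈ 50°N, 113°E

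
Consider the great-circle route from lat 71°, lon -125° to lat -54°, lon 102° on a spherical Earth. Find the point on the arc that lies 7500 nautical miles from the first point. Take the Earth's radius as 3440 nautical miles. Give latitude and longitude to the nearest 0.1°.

≈ lat -28.2°, lon 118.9°

From cos δ = sin φ₁ sin φ₂ + cos φ₁ cos φ₂ cos Δλ, the central angle is δ ≈ 2.680 rad (153.6°). The total great-circle distance is δ·R ≈ 2.680 × 3440 ≈ 9220 nmi, so the target fraction is f = 7500/9220 ≈ 0.813.
Interpolate at f ≈ 0.813 with slerp weights a = sin((1−f)δ)/sin δ ≈ 1.077, b = sin(fδ)/sin δ ≈ 1.842.
p = a·p₁ + b·p₂ ≈ (-0.426, 0.772, -0.472); φ = arcsin(p_z) ≈ -28.16°, λ = atan2(p_y, p_x) ≈ 118.91°.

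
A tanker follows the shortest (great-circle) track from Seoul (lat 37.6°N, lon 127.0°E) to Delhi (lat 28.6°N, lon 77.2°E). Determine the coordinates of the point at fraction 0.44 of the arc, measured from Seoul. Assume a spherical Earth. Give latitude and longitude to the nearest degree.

The haversine formula gives a central angle δ ≈ 0.736 rad (42.2°) between the endpoints.
Interpolate at f = 0.44 with slerp weights a = sin((1−f)δ)/sin δ ≈ 0.597, b = sin(fδ)/sin δ ≈ 0.474.
p = a·p₁ + b·p₂ ≈ (-0.192, 0.783, 0.591); φ = arcsin(p_z) ≈ 36.23°, λ = atan2(p_y, p_x) ≈ 103.79°.

≈ lat 36°N, lon 104°E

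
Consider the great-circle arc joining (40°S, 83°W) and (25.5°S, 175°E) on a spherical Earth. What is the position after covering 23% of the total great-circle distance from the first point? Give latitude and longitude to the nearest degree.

Convert each endpoint to a unit vector on the sphere (x = cos φ cos λ, y = cos φ sin λ, z = sin φ).
The central angle between the endpoints is δ = arccos(p₁·p₂) ≈ 1.437 rad (82.4°).
Interpolate at f = 0.23 with slerp weights a = sin((1−f)δ)/sin δ ≈ 0.902, b = sin(fδ)/sin δ ≈ 0.328.
p = a·p₁ + b·p₂ ≈ (-0.210, -0.660, -0.721); φ = arcsin(p_z) ≈ -46.14°, λ = atan2(p_y, p_x) ≈ -107.66°.

≈ (46°S, 108°W)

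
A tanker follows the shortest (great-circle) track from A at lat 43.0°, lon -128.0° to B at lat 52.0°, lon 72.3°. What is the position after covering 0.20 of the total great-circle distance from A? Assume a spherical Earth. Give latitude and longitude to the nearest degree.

≈ lat 59°, lon -135°

Write both endpoints as unit vectors p₁, p₂ with components (cos φ cos λ, cos φ sin λ, sin φ).
The central angle between the endpoints is δ = arccos(p₁·p₂) ≈ 1.455 rad (83.4°).
Interpolate at f = 0.20 with slerp weights a = sin((1−f)δ)/sin δ ≈ 0.925, b = sin(fδ)/sin δ ≈ 0.289.
p = a·p₁ + b·p₂ ≈ (-0.362, -0.363, 0.858); φ = arcsin(p_z) ≈ 59.13°, λ = atan2(p_y, p_x) ≈ -134.91°.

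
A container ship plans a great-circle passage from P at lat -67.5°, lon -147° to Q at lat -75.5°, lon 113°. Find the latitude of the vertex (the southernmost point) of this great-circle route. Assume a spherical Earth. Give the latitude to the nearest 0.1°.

≈ -78.6°

The great circle lies in the plane with unit normal n̂ = (p₁ × p₂)/|p₁ × p₂|.
Here n̂_z ≈ -0.197; the vertex latitude is φ_max = arccos|n̂_z| ≈ 78.6°.
Check via Clairaut: cos φ_max = |cos φ₁| · sin C = cos(67.5°)·sin(149.0°) ≈ 0.197, again giving ≈ 78.6°.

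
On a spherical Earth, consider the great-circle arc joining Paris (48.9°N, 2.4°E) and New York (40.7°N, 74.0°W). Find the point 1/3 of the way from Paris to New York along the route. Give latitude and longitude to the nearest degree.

The haversine formula gives a central angle δ ≈ 0.917 rad (52.5°) between the endpoints.
Interpolate at f = 1/3 with slerp weights a = sin((1−f)δ)/sin δ ≈ 0.723, b = sin(fδ)/sin δ ≈ 0.379.
p = a·p₁ + b·p₂ ≈ (0.554, -0.256, 0.792); φ = arcsin(p_z) ≈ 52.37°, λ = atan2(p_y, p_x) ≈ -24.83°.

≈ 52°N, 25°W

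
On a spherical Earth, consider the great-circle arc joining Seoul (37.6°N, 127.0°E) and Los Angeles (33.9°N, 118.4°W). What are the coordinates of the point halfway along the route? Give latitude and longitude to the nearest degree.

The haversine formula gives a central angle δ ≈ 1.504 rad (86.2°) between the endpoints.
Interpolate at f = 1/2 with slerp weights a = sin((1−f)δ)/sin δ ≈ 0.685, b = sin(fδ)/sin δ ≈ 0.685.
p = a·p₁ + b·p₂ ≈ (-0.597, -0.067, 0.800); φ = arcsin(p_z) ≈ 53.10°, λ = atan2(p_y, p_x) ≈ -173.63°.

≈ 53°N, 174°W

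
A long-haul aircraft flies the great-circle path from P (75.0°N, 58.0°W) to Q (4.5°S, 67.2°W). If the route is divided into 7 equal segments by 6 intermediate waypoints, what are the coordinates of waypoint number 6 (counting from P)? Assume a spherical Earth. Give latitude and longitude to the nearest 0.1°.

≈ (6.9°N, 66.7°W)

Convert each endpoint to a unit vector on the sphere (x = cos φ cos λ, y = cos φ sin λ, z = sin φ).
The central angle between the endpoints is δ = arccos(p₁·p₂) ≈ 1.391 rad (79.7°).
Interpolate at f = 6/7 with slerp weights a = sin((1−f)δ)/sin δ ≈ 0.201, b = sin(fδ)/sin δ ≈ 0.944.
p = a·p₁ + b·p₂ ≈ (0.392, -0.912, 0.120); φ = arcsin(p_z) ≈ 6.87°, λ = atan2(p_y, p_x) ≈ -66.72°.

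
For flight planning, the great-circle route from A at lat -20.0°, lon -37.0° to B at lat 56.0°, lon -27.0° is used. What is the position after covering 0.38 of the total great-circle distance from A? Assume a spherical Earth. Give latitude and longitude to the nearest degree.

≈ lat 9°, lon -34°

From cos δ = sin φ₁ sin φ₂ + cos φ₁ cos φ₂ cos Δλ, the central angle is δ ≈ 1.335 rad (76.5°).
Interpolate at f = 0.38 with slerp weights a = sin((1−f)δ)/sin δ ≈ 0.757, b = sin(fδ)/sin δ ≈ 0.500.
p = a·p₁ + b·p₂ ≈ (0.817, -0.555, 0.155); φ = arcsin(p_z) ≈ 8.93°, λ = atan2(p_y, p_x) ≈ -34.19°.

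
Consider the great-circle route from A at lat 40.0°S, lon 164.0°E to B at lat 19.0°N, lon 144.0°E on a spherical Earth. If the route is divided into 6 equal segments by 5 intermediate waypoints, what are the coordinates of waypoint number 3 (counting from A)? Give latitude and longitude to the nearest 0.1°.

Convert each endpoint to a unit vector on the sphere (x = cos φ cos λ, y = cos φ sin λ, z = sin φ).
The central angle between the endpoints is δ = arccos(p₁·p₂) ≈ 1.080 rad (61.9°).
Interpolate at f = 3/6 with slerp weights a = sin((1−f)δ)/sin δ ≈ 0.583, b = sin(fδ)/sin δ ≈ 0.583.
p = a·p₁ + b·p₂ ≈ (-0.875, 0.447, -0.185); φ = arcsin(p_z) ≈ -10.66°, λ = atan2(p_y, p_x) ≈ 152.94°.

≈ lat 10.7°S, lon 152.9°E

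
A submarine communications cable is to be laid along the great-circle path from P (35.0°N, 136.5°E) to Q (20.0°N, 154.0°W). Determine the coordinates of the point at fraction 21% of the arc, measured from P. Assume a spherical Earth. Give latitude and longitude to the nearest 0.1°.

Convert each endpoint to a unit vector on the sphere (x = cos φ cos λ, y = cos φ sin λ, z = sin φ).
The central angle between the endpoints is δ = arccos(p₁·p₂) ≈ 1.086 rad (62.2°).
Interpolate at f = 0.21 with slerp weights a = sin((1−f)δ)/sin δ ≈ 0.855, b = sin(fδ)/sin δ ≈ 0.256.
p = a·p₁ + b·p₂ ≈ (-0.724, 0.377, 0.578); φ = arcsin(p_z) ≈ 35.30°, λ = atan2(p_y, p_x) ≈ 152.50°.

≈ (35.3°N, 152.5°E)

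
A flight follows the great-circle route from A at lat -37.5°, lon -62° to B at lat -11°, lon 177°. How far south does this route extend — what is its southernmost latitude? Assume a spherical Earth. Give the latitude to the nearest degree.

≈ -46°

The great circle lies in the plane with unit normal n̂ = (p₁ × p₂)/|p₁ × p₂|.
Here n̂_z ≈ -0.696; the vertex latitude is φ_max = arccos|n̂_z| ≈ 45.9°.
Check via Clairaut: cos φ_max = |cos φ₁| · sin C = cos(37.5°)·sin(118.6°) ≈ 0.696, again giving ≈ 45.9°.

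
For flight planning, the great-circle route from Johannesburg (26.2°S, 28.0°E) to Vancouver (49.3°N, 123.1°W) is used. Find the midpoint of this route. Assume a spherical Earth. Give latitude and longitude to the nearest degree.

≈ 35°N, 16°W

Convert each endpoint to a unit vector on the sphere (x = cos φ cos λ, y = cos φ sin λ, z = sin φ).
The central angle between the endpoints is δ = arccos(p₁·p₂) ≈ 2.581 rad (147.9°).
Interpolate at f = 1/2 with slerp weights a = sin((1−f)δ)/sin δ ≈ 1.807, b = sin(fδ)/sin δ ≈ 1.807.
p = a·p₁ + b·p₂ ≈ (0.788, -0.226, 0.572); φ = arcsin(p_z) ≈ 34.91°, λ = atan2(p_y, p_x) ≈ -16.00°.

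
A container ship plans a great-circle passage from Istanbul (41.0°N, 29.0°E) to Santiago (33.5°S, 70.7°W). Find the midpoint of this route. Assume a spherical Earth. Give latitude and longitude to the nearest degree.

Convert each endpoint to a unit vector on the sphere (x = cos φ cos λ, y = cos φ sin λ, z = sin φ).
The central angle between the endpoints is δ = arccos(p₁·p₂) ≈ 2.058 rad (117.9°).
Interpolate at f = 1/2 with slerp weights a = sin((1−f)δ)/sin δ ≈ 0.970, b = sin(fδ)/sin δ ≈ 0.970.
p = a·p₁ + b·p₂ ≈ (0.907, -0.408, 0.101); φ = arcsin(p_z) ≈ 5.79°, λ = atan2(p_y, p_x) ≈ -24.23°.

≈ (6°N, 24°W)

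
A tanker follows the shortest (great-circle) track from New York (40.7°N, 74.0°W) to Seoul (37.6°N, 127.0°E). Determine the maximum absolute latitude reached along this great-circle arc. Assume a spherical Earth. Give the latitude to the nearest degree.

≈ 77°N

The great circle lies in the plane with unit normal n̂ = (p₁ × p₂)/|p₁ × p₂|.
Here n̂_z ≈ -0.218; the vertex latitude is φ_max = arccos|n̂_z| ≈ 77.4°.
Check via Clairaut: cos φ_max = |cos φ₁| · sin C = cos(40.7°)·sin(16.7°) ≈ 0.218, again giving ≈ 77.4°.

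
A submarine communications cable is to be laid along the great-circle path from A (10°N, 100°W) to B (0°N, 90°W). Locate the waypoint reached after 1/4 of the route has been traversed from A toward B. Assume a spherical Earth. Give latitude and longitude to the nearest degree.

≈ (8°N, 97°W)

Convert each endpoint to a unit vector on the sphere (x = cos φ cos λ, y = cos φ sin λ, z = sin φ).
The central angle between the endpoints is δ = arccos(p₁·p₂) ≈ 0.246 rad (14.1°).
Interpolate at f = 1/4 with slerp weights a = sin((1−f)δ)/sin δ ≈ 0.753, b = sin(fδ)/sin δ ≈ 0.252.
p = a·p₁ + b·p₂ ≈ (-0.129, -0.983, 0.131); φ = arcsin(p_z) ≈ 7.52°, λ = atan2(p_y, p_x) ≈ -97.47°.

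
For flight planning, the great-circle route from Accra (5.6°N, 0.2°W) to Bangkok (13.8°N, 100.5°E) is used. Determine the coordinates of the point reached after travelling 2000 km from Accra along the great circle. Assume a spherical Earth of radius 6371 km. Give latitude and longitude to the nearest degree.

≈ (10°N, 17°E)

Write both endpoints as unit vectors p₁, p₂ with components (cos φ cos λ, cos φ sin λ, sin φ).
The central angle between the endpoints is δ = arccos(p₁·p₂) ≈ 1.728 rad (99.0°). The total great-circle distance is δ·R ≈ 1.728 × 6371 ≈ 11007 km, so the target fraction is f = 2000/11007 ≈ 0.182.
Interpolate at f ≈ 0.182 with slerp weights a = sin((1−f)δ)/sin δ ≈ 1.000, b = sin(fδ)/sin δ ≈ 0.313.
p = a·p₁ + b·p₂ ≈ (0.940, 0.295, 0.172); φ = arcsin(p_z) ≈ 9.91°, λ = atan2(p_y, p_x) ≈ 17.43°.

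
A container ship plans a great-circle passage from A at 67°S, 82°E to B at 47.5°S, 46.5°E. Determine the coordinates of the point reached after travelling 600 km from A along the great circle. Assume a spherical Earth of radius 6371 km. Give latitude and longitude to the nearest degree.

≈ 64°S, 71°E

From cos δ = sin φ₁ sin φ₂ + cos φ₁ cos φ₂ cos Δλ, the central angle is δ ≈ 0.466 rad (26.7°). The total great-circle distance is δ·R ≈ 0.466 × 6371 ≈ 2966 km, so the target fraction is f = 600/2966 ≈ 0.202.
Interpolate at f ≈ 0.202 with slerp weights a = sin((1−f)δ)/sin δ ≈ 0.808, b = sin(fδ)/sin δ ≈ 0.209.
p = a·p₁ + b·p₂ ≈ (0.141, 0.415, -0.899); φ = arcsin(p_z) ≈ -63.97°, λ = atan2(p_y, p_x) ≈ 71.21°.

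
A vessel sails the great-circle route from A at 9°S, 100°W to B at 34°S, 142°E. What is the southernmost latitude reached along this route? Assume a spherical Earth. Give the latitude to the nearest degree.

≈ 41°S

The great circle lies in the plane with unit normal n̂ = (p₁ × p₂)/|p₁ × p₂|.
Here n̂_z ≈ -0.757; the vertex latitude is φ_max = arccos|n̂_z| ≈ 40.8°.
Check via Clairaut: cos φ_max = |cos φ₁| · sin C = cos(9.0°)·sin(130.0°) ≈ 0.757, again giving ≈ 40.8°.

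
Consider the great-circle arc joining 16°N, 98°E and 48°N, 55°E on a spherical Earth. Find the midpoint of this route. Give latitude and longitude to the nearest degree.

The haversine formula gives a central angle δ ≈ 0.829 rad (47.5°) between the endpoints.
Interpolate at f = 1/2 with slerp weights a = sin((1−f)δ)/sin δ ≈ 0.546, b = sin(fδ)/sin δ ≈ 0.546.
p = a·p₁ + b·p₂ ≈ (0.137, 0.819, 0.557); φ = arcsin(p_z) ≈ 33.82°, λ = atan2(p_y, p_x) ≈ 80.54°.

≈ 34°N, 81°E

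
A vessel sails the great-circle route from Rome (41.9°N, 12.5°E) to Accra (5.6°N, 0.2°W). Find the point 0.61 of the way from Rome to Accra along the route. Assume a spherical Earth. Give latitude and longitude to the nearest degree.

≈ 20°N, 4°E

The haversine formula gives a central angle δ ≈ 0.664 rad (38.0°) between the endpoints.
Interpolate at f = 0.61 with slerp weights a = sin((1−f)δ)/sin δ ≈ 0.415, b = sin(fδ)/sin δ ≈ 0.639.
p = a·p₁ + b·p₂ ≈ (0.938, 0.065, 0.340); φ = arcsin(p_z) ≈ 19.87°, λ = atan2(p_y, p_x) ≈ 3.95°.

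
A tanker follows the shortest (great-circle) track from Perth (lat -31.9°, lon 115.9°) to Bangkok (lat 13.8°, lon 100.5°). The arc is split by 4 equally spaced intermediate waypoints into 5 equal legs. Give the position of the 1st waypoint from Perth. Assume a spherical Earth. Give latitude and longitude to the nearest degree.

Write both endpoints as unit vectors p₁, p₂ with components (cos φ cos λ, cos φ sin λ, sin φ).
The central angle between the endpoints is δ = arccos(p₁·p₂) ≈ 0.838 rad (48.0°).
Interpolate at f = 1/5 with slerp weights a = sin((1−f)δ)/sin δ ≈ 0.836, b = sin(fδ)/sin δ ≈ 0.224.
p = a·p₁ + b·p₂ ≈ (-0.350, 0.853, -0.388); φ = arcsin(p_z) ≈ -22.84°, λ = atan2(p_y, p_x) ≈ 112.30°.

≈ lat -23°, lon 112°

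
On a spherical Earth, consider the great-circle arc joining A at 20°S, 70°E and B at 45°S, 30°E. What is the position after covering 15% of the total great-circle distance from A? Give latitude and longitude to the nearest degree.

≈ 24°S, 65°E

Write both endpoints as unit vectors p₁, p₂ with components (cos φ cos λ, cos φ sin λ, sin φ).
The central angle between the endpoints is δ = arccos(p₁·p₂) ≈ 0.721 rad (41.3°).
Interpolate at f = 0.15 with slerp weights a = sin((1−f)δ)/sin δ ≈ 0.871, b = sin(fδ)/sin δ ≈ 0.164.
p = a·p₁ + b·p₂ ≈ (0.380, 0.827, -0.414); φ = arcsin(p_z) ≈ -24.43°, λ = atan2(p_y, p_x) ≈ 65.32°.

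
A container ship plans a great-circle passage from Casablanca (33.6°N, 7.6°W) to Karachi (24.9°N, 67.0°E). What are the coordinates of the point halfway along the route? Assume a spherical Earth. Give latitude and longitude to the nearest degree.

≈ 35°N, 32°E

From cos δ = sin φ₁ sin φ₂ + cos φ₁ cos φ₂ cos Δλ, the central angle is δ ≈ 1.122 rad (64.3°).
Interpolate at f = 1/2 with slerp weights a = sin((1−f)δ)/sin δ ≈ 0.591, b = sin(fδ)/sin δ ≈ 0.591.
p = a·p₁ + b·p₂ ≈ (0.697, 0.428, 0.575); φ = arcsin(p_z) ≈ 35.13°, λ = atan2(p_y, p_x) ≈ 31.56°.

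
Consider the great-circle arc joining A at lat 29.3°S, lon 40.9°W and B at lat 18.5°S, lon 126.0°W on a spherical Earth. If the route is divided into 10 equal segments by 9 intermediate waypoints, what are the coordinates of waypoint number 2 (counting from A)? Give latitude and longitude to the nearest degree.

≈ lat 32°S, lon 59°W

From cos δ = sin φ₁ sin φ₂ + cos φ₁ cos φ₂ cos Δλ, the central angle is δ ≈ 1.343 rad (76.9°).
Interpolate at f = 2/10 with slerp weights a = sin((1−f)δ)/sin δ ≈ 0.903, b = sin(fδ)/sin δ ≈ 0.272.
p = a·p₁ + b·p₂ ≈ (0.443, -0.724, -0.528); φ = arcsin(p_z) ≈ -31.88°, λ = atan2(p_y, p_x) ≈ -58.54°.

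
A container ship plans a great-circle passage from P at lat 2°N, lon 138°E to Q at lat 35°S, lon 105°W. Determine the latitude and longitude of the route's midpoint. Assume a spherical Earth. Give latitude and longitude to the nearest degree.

Write both endpoints as unit vectors p₁, p₂ with components (cos φ cos λ, cos φ sin λ, sin φ).
The central angle between the endpoints is δ = arccos(p₁·p₂) ≈ 1.973 rad (113.1°).
Interpolate at f = 1/2 with slerp weights a = sin((1−f)δ)/sin δ ≈ 0.907, b = sin(fδ)/sin δ ≈ 0.907.
p = a·p₁ + b·p₂ ≈ (-0.866, -0.111, -0.488); φ = arcsin(p_z) ≈ -29.23°, λ = atan2(p_y, p_x) ≈ -172.69°.

≈ lat 29°S, lon 173°W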